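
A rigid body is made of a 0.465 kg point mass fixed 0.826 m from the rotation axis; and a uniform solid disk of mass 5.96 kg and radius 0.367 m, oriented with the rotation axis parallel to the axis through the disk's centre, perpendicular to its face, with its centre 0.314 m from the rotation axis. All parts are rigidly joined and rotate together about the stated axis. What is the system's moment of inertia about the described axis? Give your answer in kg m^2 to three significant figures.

1.31

Point mass: I_cm = 0; centre at d = 0.826 m, so I = I_cm + Md² gives I = 0 + (0.465)(0.826)² = 0.31726 kg m^2.
Solid disk: I_cm = (1/2)MR² = (1/2)(5.96)(0.367)² = 0.40137 kg m^2; centre at d = 0.314 m, so I = I_cm + Md² gives I = 0.40137 + (5.96)(0.314)² = 0.98901 kg m^2.
Total I = 0.31726 + 0.98901 = 1.3063 kg m^2.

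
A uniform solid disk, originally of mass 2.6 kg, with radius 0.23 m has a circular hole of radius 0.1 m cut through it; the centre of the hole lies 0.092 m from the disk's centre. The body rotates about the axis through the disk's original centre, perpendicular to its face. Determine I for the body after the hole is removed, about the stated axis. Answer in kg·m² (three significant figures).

Unpierced body about its centre: I₀ = (1/2)MR² = (1/2)(2.6)(0.23)² = 0.06877 kg·m².
The removed disk has mass m = M·(r/R)² = (2.6)(0.1/0.23)² = 0.49149 kg (same uniform areal density).
Its moment of inertia about the rotation axis (parallel-axis theorem): I_hole = (1/2)mr² + md² = (1/2)(0.49149)(0.1)² + (0.49149)(0.092)² = 0.0066175 kg·m².
Treating the hole as negative mass, I = I₀ − I_hole = 0.06877 − 0.0066175 = 0.062153 kg·m².

0.0622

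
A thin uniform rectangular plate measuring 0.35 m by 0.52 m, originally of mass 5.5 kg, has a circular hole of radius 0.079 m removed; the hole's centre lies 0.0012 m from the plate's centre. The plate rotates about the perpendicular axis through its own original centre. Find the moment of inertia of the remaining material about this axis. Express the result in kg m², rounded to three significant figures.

0.178

Unpierced body about its centre: I₀ = (1/12)M(a²+b²) = (1/12)(5.5)[(0.35)² + (0.52)²] = 0.18008 kg m².
The removed disk has mass m = M·πr²/(ab) = (5.5)·π(0.079)²/(0.35·0.52) = 0.59251 kg (same uniform areal density).
Its moment of inertia about the rotation axis (parallel-axis theorem): I_hole = (1/2)mr² + md² = (1/2)(0.59251)(0.079)² + (0.59251)(0.0012)² = 0.0018498 kg m².
Treating the hole as negative mass, I = I₀ − I_hole = 0.18008 − 0.0018498 = 0.17823 kg m².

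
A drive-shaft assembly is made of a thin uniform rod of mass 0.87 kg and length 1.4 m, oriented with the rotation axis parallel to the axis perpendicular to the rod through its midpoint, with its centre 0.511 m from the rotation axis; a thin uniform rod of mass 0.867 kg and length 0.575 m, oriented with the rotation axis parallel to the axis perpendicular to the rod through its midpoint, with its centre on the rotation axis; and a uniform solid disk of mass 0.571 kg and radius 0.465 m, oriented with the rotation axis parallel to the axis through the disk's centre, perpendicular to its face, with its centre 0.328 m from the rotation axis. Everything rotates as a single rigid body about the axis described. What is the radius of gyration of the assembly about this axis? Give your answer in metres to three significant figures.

0.473

Thin rod: I_cm = (1/12)ML² = (1/12)(0.87)(1.4)² = 0.1421 kg m²; centre at d = 0.511 m, so I = I_cm + Md² gives I = 0.1421 + (0.87)(0.511)² = 0.36928 kg m².
Thin rod: I_cm = (1/12)ML² = (1/12)(0.867)(0.575)² = 0.023888 kg m²; axis through the centre, so I = 0.023888 kg m².
Solid disk: I_cm = (1/2)MR² = (1/2)(0.571)(0.465)² = 0.061732 kg m²; centre at d = 0.328 m, so I = I_cm + Md² gives I = 0.061732 + (0.571)(0.328)² = 0.12316 kg m².
Total I = 0.51633 kg m²; total mass M = 2.308 kg.
k = √(I/M) = √(0.51633/2.308) = 0.47298 m.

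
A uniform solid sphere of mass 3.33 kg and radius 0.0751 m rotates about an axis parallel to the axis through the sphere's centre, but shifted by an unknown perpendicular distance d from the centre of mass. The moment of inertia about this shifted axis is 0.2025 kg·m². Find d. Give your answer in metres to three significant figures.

About the centre-of-mass axis, I_cm = (2/5)MR² = (2/5)(3.33)(0.0751)² = 0.0075125 kg·m².
Parallel axis theorem: I = I_cm + Md², so Md² = 0.2025 − 0.0075125 = 0.19499 kg·m².
d = √(0.19499 / 3.33) = 0.24198 m.

0.242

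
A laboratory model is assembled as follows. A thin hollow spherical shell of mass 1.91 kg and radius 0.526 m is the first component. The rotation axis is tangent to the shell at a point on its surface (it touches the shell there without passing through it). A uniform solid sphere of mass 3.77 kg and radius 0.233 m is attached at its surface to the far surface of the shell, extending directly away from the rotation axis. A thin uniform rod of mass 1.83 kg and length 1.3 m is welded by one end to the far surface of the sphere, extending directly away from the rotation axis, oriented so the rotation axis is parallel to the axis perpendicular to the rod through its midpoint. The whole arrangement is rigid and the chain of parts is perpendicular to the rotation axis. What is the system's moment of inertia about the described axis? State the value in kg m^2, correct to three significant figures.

Spherical shell: I_cm = (2/3)MR² = (2/3)(1.91)(0.526)² = 0.3523 kg m^2; centre at d = 0.526 m, so the parallel axis theorem gives I = 0.3523 + (1.91)(0.526)² = 0.88075 kg m^2.
Solid sphere: I_cm = (2/5)MR² = (2/5)(3.77)(0.233)² = 0.081868 kg m^2; centre at d = 0.526 + 0.526 + 0.233 = 1.285 m, so the parallel axis theorem gives I = 0.081868 + (3.77)(1.285)² = 6.307 kg m^2.
Thin rod: I_cm = (1/12)ML² = (1/12)(1.83)(1.3)² = 0.25773 kg m^2; centre at d = 0.526 + 0.526 + 0.233 + 0.233 + 0.65 = 2.168 m, so the parallel axis theorem gives I = 0.25773 + (1.83)(2.168)² = 8.8591 kg m^2.
Total I = 0.88075 + 6.307 + 8.8591 = 16.047 kg m^2.

16.0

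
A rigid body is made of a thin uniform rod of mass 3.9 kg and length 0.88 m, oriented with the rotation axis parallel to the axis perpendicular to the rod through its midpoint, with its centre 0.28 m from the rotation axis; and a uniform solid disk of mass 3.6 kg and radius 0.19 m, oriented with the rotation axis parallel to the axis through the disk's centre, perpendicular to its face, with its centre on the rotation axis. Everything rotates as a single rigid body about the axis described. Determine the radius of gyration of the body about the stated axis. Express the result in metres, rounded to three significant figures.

0.288

Thin rod: I_cm = (1/12)ML² = (1/12)(3.9)(0.88)² = 0.25168 kg m^2; centre at d = 0.28 m, so I = I_cm + Md² gives I = 0.25168 + (3.9)(0.28)² = 0.55744 kg m^2.
Solid disk: I_cm = (1/2)MR² = (1/2)(3.6)(0.19)² = 0.06498 kg m^2; axis through the centre, so I = 0.06498 kg m^2.
Total I = 0.62242 kg m^2; total mass M = 7.5 kg.
k = √(I/M) = √(0.62242/7.5) = 0.28808 m.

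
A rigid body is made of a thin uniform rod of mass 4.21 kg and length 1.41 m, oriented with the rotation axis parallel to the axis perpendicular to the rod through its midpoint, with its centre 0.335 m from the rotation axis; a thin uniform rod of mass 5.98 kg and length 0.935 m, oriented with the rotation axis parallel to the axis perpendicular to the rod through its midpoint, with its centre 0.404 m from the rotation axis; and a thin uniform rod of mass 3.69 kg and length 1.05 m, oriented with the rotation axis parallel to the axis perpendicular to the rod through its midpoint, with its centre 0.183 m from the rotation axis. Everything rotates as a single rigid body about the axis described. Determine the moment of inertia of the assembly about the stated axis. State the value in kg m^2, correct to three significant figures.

3.04

Thin rod: I_cm = (1/12)ML² = (1/12)(4.21)(1.41)² = 0.69749 kg m^2; centre at d = 0.335 m, so the parallel axis theorem gives I = 0.69749 + (4.21)(0.335)² = 1.17 kg m^2.
Thin rod: I_cm = (1/12)ML² = (1/12)(5.98)(0.935)² = 0.43566 kg m^2; centre at d = 0.404 m, so the parallel axis theorem gives I = 0.43566 + (5.98)(0.404)² = 1.4117 kg m^2.
Thin rod: I_cm = (1/12)ML² = (1/12)(3.69)(1.05)² = 0.33902 kg m^2; centre at d = 0.183 m, so the parallel axis theorem gives I = 0.33902 + (3.69)(0.183)² = 0.46259 kg m^2.
Total I = 1.17 + 1.4117 + 0.46259 = 3.0442 kg m^2.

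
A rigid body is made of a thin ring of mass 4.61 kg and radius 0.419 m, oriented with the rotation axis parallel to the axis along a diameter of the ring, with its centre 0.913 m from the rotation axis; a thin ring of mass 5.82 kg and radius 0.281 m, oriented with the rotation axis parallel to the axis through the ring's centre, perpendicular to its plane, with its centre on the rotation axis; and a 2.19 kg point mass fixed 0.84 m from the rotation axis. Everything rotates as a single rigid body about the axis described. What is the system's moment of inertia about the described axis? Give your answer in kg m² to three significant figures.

Thin ring: I_cm = (1/2)MR² = (1/2)(4.61)(0.419)² = 0.40467 kg m²; centre at d = 0.913 m, so the parallel axis theorem gives I = 0.40467 + (4.61)(0.913)² = 4.2474 kg m².
Thin ring: I_cm = MR² = (5.82)(0.281)² = 0.45955 kg m²; axis through the centre, so I = 0.45955 kg m².
Point mass: I_cm = 0; centre at d = 0.84 m, so the parallel axis theorem gives I = 0 + (2.19)(0.84)² = 1.5453 kg m².
Total I = 4.2474 + 0.45955 + 1.5453 = 6.2522 kg m².

6.25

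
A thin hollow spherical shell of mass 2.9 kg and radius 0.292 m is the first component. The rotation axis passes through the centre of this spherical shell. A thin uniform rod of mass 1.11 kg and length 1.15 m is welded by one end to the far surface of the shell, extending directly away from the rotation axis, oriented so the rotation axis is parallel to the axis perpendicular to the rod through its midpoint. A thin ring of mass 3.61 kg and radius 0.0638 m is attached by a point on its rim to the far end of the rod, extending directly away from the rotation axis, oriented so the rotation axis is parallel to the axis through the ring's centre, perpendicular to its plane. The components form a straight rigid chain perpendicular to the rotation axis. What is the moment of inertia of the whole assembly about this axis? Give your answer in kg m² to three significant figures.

9.32

Spherical shell: I_cm = (2/3)MR² = (2/3)(2.9)(0.292)² = 0.16484 kg m²; axis through the centre, so I = 0.16484 kg m².
Thin rod: I_cm = (1/12)ML² = (1/12)(1.11)(1.15)² = 0.12233 kg m²; centre at d = 0.292 + 0.575 = 0.867 m, so I = I_cm + Md² gives I = 0.12233 + (1.11)(0.867)² = 0.95671 kg m².
Thin ring: I_cm = MR² = (3.61)(0.0638)² = 0.014694 kg m²; centre at d = 0.292 + 0.575 + 0.575 + 0.0638 = 1.5058 m, so I = I_cm + Md² gives I = 0.014694 + (3.61)(1.5058)² = 8.2001 kg m².
Total I = 0.16484 + 0.95671 + 8.2001 = 9.3217 kg m².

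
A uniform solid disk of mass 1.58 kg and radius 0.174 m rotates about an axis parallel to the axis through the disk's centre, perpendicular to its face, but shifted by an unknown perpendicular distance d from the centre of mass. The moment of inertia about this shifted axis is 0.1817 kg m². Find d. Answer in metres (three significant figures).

About the centre-of-mass axis, I_cm = (1/2)MR² = (1/2)(1.58)(0.174)² = 0.023918 kg m².
Parallel axis theorem: I = I_cm + Md², so Md² = 0.1817 − 0.023918 = 0.15778 kg m².
d = √(0.15778 / 1.58) = 0.31601 m.

0.316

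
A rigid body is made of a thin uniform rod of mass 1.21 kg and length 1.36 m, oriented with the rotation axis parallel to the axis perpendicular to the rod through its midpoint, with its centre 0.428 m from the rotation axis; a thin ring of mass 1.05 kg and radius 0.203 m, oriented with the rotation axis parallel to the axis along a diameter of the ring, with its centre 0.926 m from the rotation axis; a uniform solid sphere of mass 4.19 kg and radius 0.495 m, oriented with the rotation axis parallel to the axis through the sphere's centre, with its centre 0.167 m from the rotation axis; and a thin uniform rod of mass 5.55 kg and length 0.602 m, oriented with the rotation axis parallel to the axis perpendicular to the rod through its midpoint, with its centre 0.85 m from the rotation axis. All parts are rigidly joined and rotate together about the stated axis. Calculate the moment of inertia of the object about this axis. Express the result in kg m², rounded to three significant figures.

Thin rod: I_cm = (1/12)ML² = (1/12)(1.21)(1.36)² = 0.1865 kg m²; centre at d = 0.428 m, so I = I_cm + Md² gives I = 0.1865 + (1.21)(0.428)² = 0.40815 kg m².
Thin ring: I_cm = (1/2)MR² = (1/2)(1.05)(0.203)² = 0.021635 kg m²; centre at d = 0.926 m, so I = I_cm + Md² gives I = 0.021635 + (1.05)(0.926)² = 0.92198 kg m².
Solid sphere: I_cm = (2/5)MR² = (2/5)(4.19)(0.495)² = 0.41066 kg m²; centre at d = 0.167 m, so I = I_cm + Md² gives I = 0.41066 + (4.19)(0.167)² = 0.52752 kg m².
Thin rod: I_cm = (1/12)ML² = (1/12)(5.55)(0.602)² = 0.16761 kg m²; centre at d = 0.85 m, so I = I_cm + Md² gives I = 0.16761 + (5.55)(0.85)² = 4.1775 kg m².
Total I = 0.40815 + 0.92198 + 0.52752 + 4.1775 = 6.0351 kg m².

6.04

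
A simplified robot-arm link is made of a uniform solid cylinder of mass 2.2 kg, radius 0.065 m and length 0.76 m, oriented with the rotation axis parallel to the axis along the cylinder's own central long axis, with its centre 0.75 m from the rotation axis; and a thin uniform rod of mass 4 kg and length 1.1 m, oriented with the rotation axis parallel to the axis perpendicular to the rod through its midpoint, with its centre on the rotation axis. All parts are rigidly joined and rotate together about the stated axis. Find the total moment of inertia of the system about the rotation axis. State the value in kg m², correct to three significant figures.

1.65

Solid cylinder: I_cm = (1/2)MR² = (1/2)(2.2)(0.065)² = 0.0046475 kg m²; centre at d = 0.75 m, so the parallel axis theorem gives I = 0.0046475 + (2.2)(0.75)² = 1.2421 kg m².
Thin rod: I_cm = (1/12)ML² = (1/12)(4)(1.1)² = 0.40333 kg m²; axis through the centre, so I = 0.40333 kg m².
Total I = 1.2421 + 0.40333 = 1.6455 kg m².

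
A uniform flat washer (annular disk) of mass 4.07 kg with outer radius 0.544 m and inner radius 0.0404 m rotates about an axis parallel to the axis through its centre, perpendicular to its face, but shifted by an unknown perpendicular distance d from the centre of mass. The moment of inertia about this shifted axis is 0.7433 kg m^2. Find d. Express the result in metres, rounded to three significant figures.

About the centre-of-mass axis, I_cm = (1/2)M(R²+r²) = (1/2)(4.07)[(0.544)² + (0.0404)²] = 0.60555 kg m^2.
Parallel axis theorem: I = I_cm + Md², so Md² = 0.7433 − 0.60555 = 0.13775 kg m^2.
d = √(0.13775 / 4.07) = 0.18397 m.

0.184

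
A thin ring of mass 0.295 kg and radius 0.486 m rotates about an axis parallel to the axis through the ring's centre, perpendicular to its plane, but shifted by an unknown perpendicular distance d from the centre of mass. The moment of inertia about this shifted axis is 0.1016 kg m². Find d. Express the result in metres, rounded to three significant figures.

0.329

About the centre-of-mass axis, I_cm = MR² = (0.295)(0.486)² = 0.069678 kg m².
Parallel axis theorem: I = I_cm + Md², so Md² = 0.1016 − 0.069678 = 0.031922 kg m².
d = √(0.031922 / 0.295) = 0.32895 m.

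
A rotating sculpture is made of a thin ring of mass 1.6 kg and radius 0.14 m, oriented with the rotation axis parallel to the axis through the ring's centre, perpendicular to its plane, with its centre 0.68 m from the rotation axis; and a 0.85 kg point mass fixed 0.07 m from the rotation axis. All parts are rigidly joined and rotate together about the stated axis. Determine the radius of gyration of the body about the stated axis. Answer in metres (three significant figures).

0.563

Thin ring: I_cm = MR² = (1.6)(0.14)² = 0.03136 kg·m²; centre at d = 0.68 m, so the parallel axis theorem gives I = 0.03136 + (1.6)(0.68)² = 0.7712 kg·m².
Point mass: I_cm = 0; centre at d = 0.07 m, so the parallel axis theorem gives I = 0 + (0.85)(0.07)² = 0.004165 kg·m².
Total I = 0.77537 kg·m²; total mass M = 2.45 kg.
k = √(I/M) = √(0.77537/2.45) = 0.56256 m.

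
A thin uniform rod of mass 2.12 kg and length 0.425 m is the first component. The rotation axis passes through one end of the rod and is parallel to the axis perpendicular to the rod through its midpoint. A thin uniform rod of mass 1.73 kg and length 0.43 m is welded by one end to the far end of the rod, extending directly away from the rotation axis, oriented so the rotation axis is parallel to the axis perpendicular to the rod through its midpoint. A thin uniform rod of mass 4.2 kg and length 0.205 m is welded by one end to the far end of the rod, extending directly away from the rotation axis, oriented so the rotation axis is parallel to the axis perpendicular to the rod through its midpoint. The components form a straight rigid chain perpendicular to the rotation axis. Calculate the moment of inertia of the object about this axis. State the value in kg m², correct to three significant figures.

4.73

Thin rod: I_cm = (1/12)ML² = (1/12)(2.12)(0.425)² = 0.03191 kg m²; centre at d = 0.2125 m, so I = I_cm + Md² gives I = 0.03191 + (2.12)(0.2125)² = 0.12764 kg m².
Thin rod: I_cm = (1/12)ML² = (1/12)(1.73)(0.43)² = 0.026656 kg m²; centre at d = 0.2125 + 0.2125 + 0.215 = 0.64 m, so I = I_cm + Md² gives I = 0.026656 + (1.73)(0.64)² = 0.73526 kg m².
Thin rod: I_cm = (1/12)ML² = (1/12)(4.2)(0.205)² = 0.014709 kg m²; centre at d = 0.2125 + 0.2125 + 0.215 + 0.215 + 0.1025 = 0.9575 m, so I = I_cm + Md² gives I = 0.014709 + (4.2)(0.9575)² = 3.8653 kg m².
Total I = 0.12764 + 0.73526 + 3.8653 = 4.7282 kg m².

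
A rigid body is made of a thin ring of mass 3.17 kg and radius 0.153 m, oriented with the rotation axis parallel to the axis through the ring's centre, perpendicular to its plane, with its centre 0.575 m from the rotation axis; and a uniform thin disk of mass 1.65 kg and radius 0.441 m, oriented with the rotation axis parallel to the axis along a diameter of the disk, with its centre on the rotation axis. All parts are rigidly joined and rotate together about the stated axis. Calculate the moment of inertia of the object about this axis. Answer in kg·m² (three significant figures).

Thin ring: I_cm = MR² = (3.17)(0.153)² = 0.074207 kg·m²; centre at d = 0.575 m, so the parallel axis theorem gives I = 0.074207 + (3.17)(0.575)² = 1.1223 kg·m².
Thin disk: I_cm = (1/4)MR² = (1/4)(1.65)(0.441)² = 0.080223 kg·m²; axis through the centre, so I = 0.080223 kg·m².
Total I = 1.1223 + 0.080223 = 1.2025 kg·m².

1.20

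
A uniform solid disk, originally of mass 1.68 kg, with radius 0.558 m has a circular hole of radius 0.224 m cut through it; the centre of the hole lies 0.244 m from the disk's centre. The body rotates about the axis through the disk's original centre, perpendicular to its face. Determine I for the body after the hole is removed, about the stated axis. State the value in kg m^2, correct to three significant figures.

Unpierced body about its centre: I₀ = (1/2)MR² = (1/2)(1.68)(0.558)² = 0.26155 kg m^2.
The removed disk has mass m = M·(r/R)² = (1.68)(0.224/0.558)² = 0.27073 kg (same uniform areal density).
Its moment of inertia about the rotation axis (parallel-axis theorem): I_hole = (1/2)mr² + md² = (1/2)(0.27073)(0.224)² + (0.27073)(0.244)² = 0.02291 kg m^2.
Treating the hole as negative mass, I = I₀ − I_hole = 0.26155 − 0.02291 = 0.23864 kg m^2.

0.239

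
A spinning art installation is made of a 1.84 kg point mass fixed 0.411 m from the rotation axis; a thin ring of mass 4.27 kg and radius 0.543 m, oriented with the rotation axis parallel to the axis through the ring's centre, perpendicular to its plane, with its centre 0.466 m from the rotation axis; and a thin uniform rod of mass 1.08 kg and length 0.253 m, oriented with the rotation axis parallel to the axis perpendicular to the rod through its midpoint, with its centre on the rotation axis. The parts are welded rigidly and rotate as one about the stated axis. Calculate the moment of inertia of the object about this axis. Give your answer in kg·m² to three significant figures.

2.50

Point mass: I_cm = 0; centre at d = 0.411 m, so I = I_cm + Md² gives I = 0 + (1.84)(0.411)² = 0.31081 kg·m².
Thin ring: I_cm = MR² = (4.27)(0.543)² = 1.259 kg·m²; centre at d = 0.466 m, so I = I_cm + Md² gives I = 1.259 + (4.27)(0.466)² = 2.1863 kg·m².
Thin rod: I_cm = (1/12)ML² = (1/12)(1.08)(0.253)² = 0.0057608 kg·m²; axis through the centre, so I = 0.0057608 kg·m².
Total I = 0.31081 + 2.1863 + 0.0057608 = 2.5028 kg·m².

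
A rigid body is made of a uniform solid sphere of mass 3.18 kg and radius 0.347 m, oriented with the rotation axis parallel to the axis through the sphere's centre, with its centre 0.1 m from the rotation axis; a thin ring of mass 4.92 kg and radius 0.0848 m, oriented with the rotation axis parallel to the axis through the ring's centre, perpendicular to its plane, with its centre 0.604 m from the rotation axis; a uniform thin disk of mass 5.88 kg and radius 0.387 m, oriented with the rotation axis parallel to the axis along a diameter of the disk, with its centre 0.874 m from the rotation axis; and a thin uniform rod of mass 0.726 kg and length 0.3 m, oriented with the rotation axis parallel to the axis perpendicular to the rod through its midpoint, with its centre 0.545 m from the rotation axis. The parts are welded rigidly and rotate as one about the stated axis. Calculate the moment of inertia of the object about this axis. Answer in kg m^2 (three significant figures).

Solid sphere: I_cm = (2/5)MR² = (2/5)(3.18)(0.347)² = 0.15316 kg m^2; centre at d = 0.1 m, so the parallel axis theorem gives I = 0.15316 + (3.18)(0.1)² = 0.18496 kg m^2.
Thin ring: I_cm = MR² = (4.92)(0.0848)² = 0.03538 kg m^2; centre at d = 0.604 m, so the parallel axis theorem gives I = 0.03538 + (4.92)(0.604)² = 1.8303 kg m^2.
Thin disk: I_cm = (1/4)MR² = (1/4)(5.88)(0.387)² = 0.22016 kg m^2; centre at d = 0.874 m, so the parallel axis theorem gives I = 0.22016 + (5.88)(0.874)² = 4.7118 kg m^2.
Thin rod: I_cm = (1/12)ML² = (1/12)(0.726)(0.3)² = 0.005445 kg m^2; centre at d = 0.545 m, so the parallel axis theorem gives I = 0.005445 + (0.726)(0.545)² = 0.22109 kg m^2.
Total I = 0.18496 + 1.8303 + 4.7118 + 0.22109 = 6.9481 kg m^2.

6.95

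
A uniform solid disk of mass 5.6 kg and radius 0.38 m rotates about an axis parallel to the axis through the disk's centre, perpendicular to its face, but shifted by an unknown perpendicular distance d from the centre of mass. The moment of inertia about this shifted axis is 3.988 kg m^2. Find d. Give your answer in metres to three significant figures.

About the centre-of-mass axis, I_cm = (1/2)MR² = (1/2)(5.6)(0.38)² = 0.40432 kg m^2.
Parallel axis theorem: I = I_cm + Md², so Md² = 3.988 − 0.40432 = 3.5837 kg m^2.
d = √(3.5837 / 5.6) = 0.79996 m.

0.800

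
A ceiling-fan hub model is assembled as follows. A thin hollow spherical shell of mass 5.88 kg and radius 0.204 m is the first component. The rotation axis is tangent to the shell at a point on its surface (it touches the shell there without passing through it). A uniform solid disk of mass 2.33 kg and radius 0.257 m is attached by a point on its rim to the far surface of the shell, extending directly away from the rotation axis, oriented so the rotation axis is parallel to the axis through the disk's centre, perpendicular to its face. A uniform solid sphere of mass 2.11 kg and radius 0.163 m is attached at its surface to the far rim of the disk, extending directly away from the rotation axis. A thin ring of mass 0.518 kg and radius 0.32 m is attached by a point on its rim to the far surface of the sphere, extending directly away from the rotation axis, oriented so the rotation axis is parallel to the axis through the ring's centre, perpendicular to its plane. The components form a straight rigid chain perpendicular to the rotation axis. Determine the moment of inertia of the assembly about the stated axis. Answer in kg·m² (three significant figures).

5.35

Spherical shell: I_cm = (2/3)MR² = (2/3)(5.88)(0.204)² = 0.16313 kg·m²; centre at d = 0.204 m, so I = I_cm + Md² gives I = 0.16313 + (5.88)(0.204)² = 0.40784 kg·m².
Solid disk: I_cm = (1/2)MR² = (1/2)(2.33)(0.257)² = 0.076947 kg·m²; centre at d = 0.204 + 0.204 + 0.257 = 0.665 m, so I = I_cm + Md² gives I = 0.076947 + (2.33)(0.665)² = 1.1073 kg·m².
Solid sphere: I_cm = (2/5)MR² = (2/5)(2.11)(0.163)² = 0.022424 kg·m²; centre at d = 0.204 + 0.204 + 0.257 + 0.257 + 0.163 = 1.085 m, so I = I_cm + Md² gives I = 0.022424 + (2.11)(1.085)² = 2.5064 kg·m².
Thin ring: I_cm = MR² = (0.518)(0.32)² = 0.053043 kg·m²; centre at d = 0.204 + 0.204 + 0.257 + 0.257 + 0.163 + 0.163 + 0.32 = 1.568 m, so I = I_cm + Md² gives I = 0.053043 + (0.518)(1.568)² = 1.3266 kg·m².
Total I = 0.40784 + 1.1073 + 2.5064 + 1.3266 = 5.3481 kg·m².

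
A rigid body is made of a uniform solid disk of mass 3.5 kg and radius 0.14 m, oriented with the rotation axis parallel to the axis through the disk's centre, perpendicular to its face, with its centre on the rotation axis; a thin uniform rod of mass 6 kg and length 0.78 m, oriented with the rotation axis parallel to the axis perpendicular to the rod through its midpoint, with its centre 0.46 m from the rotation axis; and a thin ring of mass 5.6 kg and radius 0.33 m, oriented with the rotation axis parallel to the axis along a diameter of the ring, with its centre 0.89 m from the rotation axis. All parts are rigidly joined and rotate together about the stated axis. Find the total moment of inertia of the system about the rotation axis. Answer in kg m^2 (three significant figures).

6.35

Solid disk: I_cm = (1/2)MR² = (1/2)(3.5)(0.14)² = 0.0343 kg m^2; axis through the centre, so I = 0.0343 kg m^2.
Thin rod: I_cm = (1/12)ML² = (1/12)(6)(0.78)² = 0.3042 kg m^2; centre at d = 0.46 m, so the parallel axis theorem gives I = 0.3042 + (6)(0.46)² = 1.5738 kg m^2.
Thin ring: I_cm = (1/2)MR² = (1/2)(5.6)(0.33)² = 0.30492 kg m^2; centre at d = 0.89 m, so the parallel axis theorem gives I = 0.30492 + (5.6)(0.89)² = 4.7407 kg m^2.
Total I = 0.0343 + 1.5738 + 4.7407 = 6.3488 kg m^2.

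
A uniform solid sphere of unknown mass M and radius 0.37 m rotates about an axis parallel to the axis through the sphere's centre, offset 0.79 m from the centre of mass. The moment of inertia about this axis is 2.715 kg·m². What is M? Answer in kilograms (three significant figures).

I = I_cm + Md² = (2/5)MR² + Md² = M·[0.4·(0.37)² + (0.79)²] = M·0.67886.
So M = 2.715 / 0.67886 = 3.9994 kg.

4.00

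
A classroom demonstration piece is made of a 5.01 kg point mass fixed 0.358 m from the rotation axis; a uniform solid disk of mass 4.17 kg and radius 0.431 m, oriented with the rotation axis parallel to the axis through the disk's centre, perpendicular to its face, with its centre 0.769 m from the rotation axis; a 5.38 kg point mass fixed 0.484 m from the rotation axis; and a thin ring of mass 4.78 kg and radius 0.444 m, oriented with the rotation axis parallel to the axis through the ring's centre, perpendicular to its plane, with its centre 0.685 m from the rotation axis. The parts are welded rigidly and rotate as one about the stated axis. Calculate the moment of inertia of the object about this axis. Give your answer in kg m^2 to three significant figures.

Point mass: I_cm = 0; centre at d = 0.358 m, so I = I_cm + Md² gives I = 0 + (5.01)(0.358)² = 0.6421 kg m^2.
Solid disk: I_cm = (1/2)MR² = (1/2)(4.17)(0.431)² = 0.38731 kg m^2; centre at d = 0.769 m, so I = I_cm + Md² gives I = 0.38731 + (4.17)(0.769)² = 2.8533 kg m^2.
Point mass: I_cm = 0; centre at d = 0.484 m, so I = I_cm + Md² gives I = 0 + (5.38)(0.484)² = 1.2603 kg m^2.
Thin ring: I_cm = MR² = (4.78)(0.444)² = 0.94231 kg m^2; centre at d = 0.685 m, so I = I_cm + Md² gives I = 0.94231 + (4.78)(0.685)² = 3.1852 kg m^2.
Total I = 0.6421 + 2.8533 + 1.2603 + 3.1852 = 7.9409 kg m^2.

7.94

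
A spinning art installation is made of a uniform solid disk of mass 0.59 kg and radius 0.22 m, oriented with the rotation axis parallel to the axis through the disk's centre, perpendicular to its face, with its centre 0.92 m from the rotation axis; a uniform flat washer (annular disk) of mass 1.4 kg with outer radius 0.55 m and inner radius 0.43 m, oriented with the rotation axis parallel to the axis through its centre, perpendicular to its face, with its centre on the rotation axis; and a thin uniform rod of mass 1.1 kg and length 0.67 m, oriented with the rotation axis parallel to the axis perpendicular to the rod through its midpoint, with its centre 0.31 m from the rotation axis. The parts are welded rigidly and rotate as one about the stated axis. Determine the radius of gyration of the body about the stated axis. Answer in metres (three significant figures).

Solid disk: I_cm = (1/2)MR² = (1/2)(0.59)(0.22)² = 0.014278 kg m²; centre at d = 0.92 m, so I = I_cm + Md² gives I = 0.014278 + (0.59)(0.92)² = 0.51365 kg m².
Annular disk: I_cm = (1/2)M(R²+r²) = (1/2)(1.4)[(0.55)² + (0.43)²] = 0.34118 kg m²; axis through the centre, so I = 0.34118 kg m².
Thin rod: I_cm = (1/12)ML² = (1/12)(1.1)(0.67)² = 0.041149 kg m²; centre at d = 0.31 m, so I = I_cm + Md² gives I = 0.041149 + (1.1)(0.31)² = 0.14686 kg m².
Total I = 1.0017 kg m²; total mass M = 3.09 kg.
k = √(I/M) = √(1.0017/3.09) = 0.56936 m.

0.569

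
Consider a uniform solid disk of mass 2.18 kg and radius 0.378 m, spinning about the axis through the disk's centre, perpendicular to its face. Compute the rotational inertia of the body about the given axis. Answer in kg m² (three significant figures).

0.156

I_cm = (1/2)MR² = (1/2)(2.18)(0.378)² = 0.15574 kg m²; axis through the centre, so I = 0.15574 kg m².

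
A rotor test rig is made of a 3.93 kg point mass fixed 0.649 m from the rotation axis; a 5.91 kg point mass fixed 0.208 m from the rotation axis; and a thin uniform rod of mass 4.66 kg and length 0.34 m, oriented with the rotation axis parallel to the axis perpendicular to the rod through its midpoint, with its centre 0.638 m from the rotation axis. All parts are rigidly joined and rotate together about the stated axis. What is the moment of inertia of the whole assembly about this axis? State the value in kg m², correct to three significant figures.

Point mass: I_cm = 0; centre at d = 0.649 m, so I = I_cm + Md² gives I = 0 + (3.93)(0.649)² = 1.6553 kg m².
Point mass: I_cm = 0; centre at d = 0.208 m, so I = I_cm + Md² gives I = 0 + (5.91)(0.208)² = 0.25569 kg m².
Thin rod: I_cm = (1/12)ML² = (1/12)(4.66)(0.34)² = 0.044891 kg m²; centre at d = 0.638 m, so I = I_cm + Md² gives I = 0.044891 + (4.66)(0.638)² = 1.9417 kg m².
Total I = 1.6553 + 0.25569 + 1.9417 = 3.8527 kg m².

3.85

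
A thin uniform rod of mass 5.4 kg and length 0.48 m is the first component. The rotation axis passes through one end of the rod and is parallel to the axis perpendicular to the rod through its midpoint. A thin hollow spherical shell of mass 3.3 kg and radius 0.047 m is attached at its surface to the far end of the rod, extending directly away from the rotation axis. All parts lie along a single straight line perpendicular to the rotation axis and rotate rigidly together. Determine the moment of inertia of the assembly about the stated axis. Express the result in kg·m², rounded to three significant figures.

Thin rod: I_cm = (1/12)ML² = (1/12)(5.4)(0.48)² = 0.10368 kg·m²; centre at d = 0.24 m, so I = I_cm + Md² gives I = 0.10368 + (5.4)(0.24)² = 0.41472 kg·m².
Spherical shell: I_cm = (2/3)MR² = (2/3)(3.3)(0.047)² = 0.0048598 kg·m²; centre at d = 0.24 + 0.24 + 0.047 = 0.527 m, so I = I_cm + Md² gives I = 0.0048598 + (3.3)(0.527)² = 0.92137 kg·m².
Total I = 0.41472 + 0.92137 = 1.3361 kg·m².

1.34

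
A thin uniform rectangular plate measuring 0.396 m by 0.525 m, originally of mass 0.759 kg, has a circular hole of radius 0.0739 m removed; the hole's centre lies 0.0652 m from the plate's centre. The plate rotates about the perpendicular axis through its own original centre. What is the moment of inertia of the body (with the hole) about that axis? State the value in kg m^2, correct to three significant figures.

0.0269

Unpierced body about its centre: I₀ = (1/12)M(a²+b²) = (1/12)(0.759)[(0.396)² + (0.525)²] = 0.027352 kg m^2.
The removed disk has mass m = M·πr²/(ab) = (0.759)·π(0.0739)²/(0.396·0.525) = 0.062636 kg (same uniform areal density).
Its moment of inertia about the rotation axis (parallel-axis theorem): I_hole = (1/2)mr² + md² = (1/2)(0.062636)(0.0739)² + (0.062636)(0.0652)² = 0.0004373 kg m^2.
Treating the hole as negative mass, I = I₀ − I_hole = 0.027352 − 0.0004373 = 0.026915 kg m^2.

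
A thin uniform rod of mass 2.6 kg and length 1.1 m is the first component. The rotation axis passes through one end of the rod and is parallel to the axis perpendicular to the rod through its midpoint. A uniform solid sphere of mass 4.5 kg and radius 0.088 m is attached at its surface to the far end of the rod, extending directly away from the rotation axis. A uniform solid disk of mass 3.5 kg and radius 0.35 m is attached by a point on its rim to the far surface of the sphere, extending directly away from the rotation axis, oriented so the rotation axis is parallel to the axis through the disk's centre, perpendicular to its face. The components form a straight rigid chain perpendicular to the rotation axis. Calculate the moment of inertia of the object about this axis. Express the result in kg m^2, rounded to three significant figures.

16.9

Thin rod: I_cm = (1/12)ML² = (1/12)(2.6)(1.1)² = 0.26217 kg m^2; centre at d = 0.55 m, so the parallel axis theorem gives I = 0.26217 + (2.6)(0.55)² = 1.0487 kg m^2.
Solid sphere: I_cm = (2/5)MR² = (2/5)(4.5)(0.088)² = 0.013939 kg m^2; centre at d = 0.55 + 0.55 + 0.088 = 1.188 m, so the parallel axis theorem gives I = 0.013939 + (4.5)(1.188)² = 6.365 kg m^2.
Solid disk: I_cm = (1/2)MR² = (1/2)(3.5)(0.35)² = 0.21437 kg m^2; centre at d = 0.55 + 0.55 + 0.088 + 0.088 + 0.35 = 1.626 m, so the parallel axis theorem gives I = 0.21437 + (3.5)(1.626)² = 9.4679 kg m^2.
Total I = 1.0487 + 6.365 + 9.4679 = 16.882 kg m^2.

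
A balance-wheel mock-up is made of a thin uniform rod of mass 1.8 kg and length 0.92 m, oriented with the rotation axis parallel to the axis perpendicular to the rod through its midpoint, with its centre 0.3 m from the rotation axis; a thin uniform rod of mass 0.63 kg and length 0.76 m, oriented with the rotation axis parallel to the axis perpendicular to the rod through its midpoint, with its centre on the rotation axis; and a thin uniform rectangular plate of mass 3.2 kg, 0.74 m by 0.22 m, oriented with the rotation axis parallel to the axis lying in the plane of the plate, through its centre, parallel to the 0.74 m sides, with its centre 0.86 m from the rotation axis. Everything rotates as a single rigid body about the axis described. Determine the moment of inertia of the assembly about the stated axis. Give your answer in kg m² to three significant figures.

2.70

Thin rod: I_cm = (1/12)ML² = (1/12)(1.8)(0.92)² = 0.12696 kg m²; centre at d = 0.3 m, so I = I_cm + Md² gives I = 0.12696 + (1.8)(0.3)² = 0.28896 kg m².
Thin rod: I_cm = (1/12)ML² = (1/12)(0.63)(0.76)² = 0.030324 kg m²; axis through the centre, so I = 0.030324 kg m².
Rectangular plate: I_cm = (1/12)Mb² = (1/12)(3.2)(0.22)² = 0.012907 kg m²; centre at d = 0.86 m, so I = I_cm + Md² gives I = 0.012907 + (3.2)(0.86)² = 2.3796 kg m².
Total I = 0.28896 + 0.030324 + 2.3796 = 2.6989 kg m².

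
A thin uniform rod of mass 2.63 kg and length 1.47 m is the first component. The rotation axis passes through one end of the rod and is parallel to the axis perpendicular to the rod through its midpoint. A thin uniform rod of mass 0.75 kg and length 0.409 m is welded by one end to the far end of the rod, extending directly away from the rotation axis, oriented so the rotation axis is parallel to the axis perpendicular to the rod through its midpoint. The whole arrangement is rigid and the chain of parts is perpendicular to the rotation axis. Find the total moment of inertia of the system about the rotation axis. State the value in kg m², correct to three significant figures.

4.01

Thin rod: I_cm = (1/12)ML² = (1/12)(2.63)(1.47)² = 0.4736 kg m²; centre at d = 0.735 m, so the parallel axis theorem gives I = 0.4736 + (2.63)(0.735)² = 1.8944 kg m².
Thin rod: I_cm = (1/12)ML² = (1/12)(0.75)(0.409)² = 0.010455 kg m²; centre at d = 0.735 + 0.735 + 0.2045 = 1.6745 m, so the parallel axis theorem gives I = 0.010455 + (0.75)(1.6745)² = 2.1134 kg m².
Total I = 1.8944 + 2.1134 = 4.0078 kg m².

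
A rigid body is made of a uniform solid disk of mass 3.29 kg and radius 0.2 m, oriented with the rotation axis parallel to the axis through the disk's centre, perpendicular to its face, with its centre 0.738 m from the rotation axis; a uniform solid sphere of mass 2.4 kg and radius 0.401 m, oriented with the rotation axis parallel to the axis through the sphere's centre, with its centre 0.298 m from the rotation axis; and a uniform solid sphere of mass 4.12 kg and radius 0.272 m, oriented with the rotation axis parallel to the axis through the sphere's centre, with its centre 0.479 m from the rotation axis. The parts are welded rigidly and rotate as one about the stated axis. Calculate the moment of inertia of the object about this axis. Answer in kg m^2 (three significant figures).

3.29

Solid disk: I_cm = (1/2)MR² = (1/2)(3.29)(0.2)² = 0.0658 kg m^2; centre at d = 0.738 m, so the parallel axis theorem gives I = 0.0658 + (3.29)(0.738)² = 1.8577 kg m^2.
Solid sphere: I_cm = (2/5)MR² = (2/5)(2.4)(0.401)² = 0.15437 kg m^2; centre at d = 0.298 m, so the parallel axis theorem gives I = 0.15437 + (2.4)(0.298)² = 0.3675 kg m^2.
Solid sphere: I_cm = (2/5)MR² = (2/5)(4.12)(0.272)² = 0.12193 kg m^2; centre at d = 0.479 m, so the parallel axis theorem gives I = 0.12193 + (4.12)(0.479)² = 1.0672 kg m^2.
Total I = 1.8577 + 0.3675 + 1.0672 = 3.2924 kg m^2.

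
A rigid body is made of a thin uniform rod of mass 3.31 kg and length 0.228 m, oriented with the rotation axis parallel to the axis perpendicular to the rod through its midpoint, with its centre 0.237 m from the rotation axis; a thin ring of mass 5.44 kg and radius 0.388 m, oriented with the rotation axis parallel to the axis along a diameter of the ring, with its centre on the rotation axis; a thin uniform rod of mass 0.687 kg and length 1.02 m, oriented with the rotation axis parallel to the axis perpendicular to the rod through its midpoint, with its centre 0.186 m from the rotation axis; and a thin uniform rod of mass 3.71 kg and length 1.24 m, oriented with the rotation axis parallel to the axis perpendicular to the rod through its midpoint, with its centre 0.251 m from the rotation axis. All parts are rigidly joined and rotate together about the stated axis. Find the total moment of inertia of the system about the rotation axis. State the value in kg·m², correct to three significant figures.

1.40

Thin rod: I_cm = (1/12)ML² = (1/12)(3.31)(0.228)² = 0.014339 kg·m²; centre at d = 0.237 m, so the parallel axis theorem gives I = 0.014339 + (3.31)(0.237)² = 0.20026 kg·m².
Thin ring: I_cm = (1/2)MR² = (1/2)(5.44)(0.388)² = 0.40948 kg·m²; axis through the centre, so I = 0.40948 kg·m².
Thin rod: I_cm = (1/12)ML² = (1/12)(0.687)(1.02)² = 0.059563 kg·m²; centre at d = 0.186 m, so the parallel axis theorem gives I = 0.059563 + (0.687)(0.186)² = 0.08333 kg·m².
Thin rod: I_cm = (1/12)ML² = (1/12)(3.71)(1.24)² = 0.47537 kg·m²; centre at d = 0.251 m, so the parallel axis theorem gives I = 0.47537 + (3.71)(0.251)² = 0.70911 kg·m².
Total I = 0.20026 + 0.40948 + 0.08333 + 0.70911 = 1.4022 kg·m².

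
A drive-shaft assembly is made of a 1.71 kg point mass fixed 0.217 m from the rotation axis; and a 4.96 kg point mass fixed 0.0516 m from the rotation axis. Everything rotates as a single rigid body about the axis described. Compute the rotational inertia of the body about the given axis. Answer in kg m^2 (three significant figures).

0.0937

Point mass: I_cm = 0; centre at d = 0.217 m, so I = I_cm + Md² gives I = 0 + (1.71)(0.217)² = 0.080522 kg m^2.
Point mass: I_cm = 0; centre at d = 0.0516 m, so I = I_cm + Md² gives I = 0 + (4.96)(0.0516)² = 0.013206 kg m^2.
Total I = 0.080522 + 0.013206 = 0.093728 kg m^2.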